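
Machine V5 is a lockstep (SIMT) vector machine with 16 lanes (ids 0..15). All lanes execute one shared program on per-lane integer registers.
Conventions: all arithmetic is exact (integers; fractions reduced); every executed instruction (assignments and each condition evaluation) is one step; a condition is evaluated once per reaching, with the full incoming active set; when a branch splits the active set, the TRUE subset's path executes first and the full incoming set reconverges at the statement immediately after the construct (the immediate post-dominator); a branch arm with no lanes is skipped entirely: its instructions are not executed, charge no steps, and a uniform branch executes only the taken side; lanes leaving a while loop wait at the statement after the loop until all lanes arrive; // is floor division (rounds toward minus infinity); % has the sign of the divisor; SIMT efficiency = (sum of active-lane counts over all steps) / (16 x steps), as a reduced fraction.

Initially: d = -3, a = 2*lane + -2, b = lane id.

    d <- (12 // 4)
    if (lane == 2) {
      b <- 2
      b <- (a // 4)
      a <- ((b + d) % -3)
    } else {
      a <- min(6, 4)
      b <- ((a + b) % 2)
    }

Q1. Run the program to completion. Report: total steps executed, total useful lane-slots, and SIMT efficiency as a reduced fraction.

Answer: 7 steps, 65 useful, 65/112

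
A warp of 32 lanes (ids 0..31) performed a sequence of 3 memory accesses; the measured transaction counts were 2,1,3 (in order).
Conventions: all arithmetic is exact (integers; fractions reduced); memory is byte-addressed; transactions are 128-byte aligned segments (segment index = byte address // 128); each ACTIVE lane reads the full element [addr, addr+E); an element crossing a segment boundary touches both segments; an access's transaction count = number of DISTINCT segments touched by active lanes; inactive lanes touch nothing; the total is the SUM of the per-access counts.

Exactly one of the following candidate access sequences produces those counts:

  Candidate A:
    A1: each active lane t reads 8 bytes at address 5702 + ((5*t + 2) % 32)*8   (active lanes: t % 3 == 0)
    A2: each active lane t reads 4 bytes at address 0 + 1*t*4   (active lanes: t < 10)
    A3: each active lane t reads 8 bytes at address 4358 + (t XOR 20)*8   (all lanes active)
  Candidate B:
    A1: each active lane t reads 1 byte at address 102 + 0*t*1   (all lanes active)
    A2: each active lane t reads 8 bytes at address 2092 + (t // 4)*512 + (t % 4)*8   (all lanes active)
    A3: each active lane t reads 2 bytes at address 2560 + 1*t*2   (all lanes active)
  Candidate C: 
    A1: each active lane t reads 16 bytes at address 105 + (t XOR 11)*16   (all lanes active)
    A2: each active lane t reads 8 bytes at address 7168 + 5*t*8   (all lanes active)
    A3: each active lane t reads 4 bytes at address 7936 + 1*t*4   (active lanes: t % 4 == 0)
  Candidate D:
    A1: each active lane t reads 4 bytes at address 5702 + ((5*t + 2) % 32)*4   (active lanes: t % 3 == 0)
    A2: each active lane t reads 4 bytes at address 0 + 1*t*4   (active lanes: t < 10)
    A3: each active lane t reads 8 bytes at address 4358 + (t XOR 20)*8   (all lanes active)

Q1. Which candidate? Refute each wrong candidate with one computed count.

A: A1 gives 3 transactions, not 2
B: A1 gives 1 transaction, not 2
C: A1 gives 5 transactions, not 2
D: all counts match (2,1,3)

Answer: D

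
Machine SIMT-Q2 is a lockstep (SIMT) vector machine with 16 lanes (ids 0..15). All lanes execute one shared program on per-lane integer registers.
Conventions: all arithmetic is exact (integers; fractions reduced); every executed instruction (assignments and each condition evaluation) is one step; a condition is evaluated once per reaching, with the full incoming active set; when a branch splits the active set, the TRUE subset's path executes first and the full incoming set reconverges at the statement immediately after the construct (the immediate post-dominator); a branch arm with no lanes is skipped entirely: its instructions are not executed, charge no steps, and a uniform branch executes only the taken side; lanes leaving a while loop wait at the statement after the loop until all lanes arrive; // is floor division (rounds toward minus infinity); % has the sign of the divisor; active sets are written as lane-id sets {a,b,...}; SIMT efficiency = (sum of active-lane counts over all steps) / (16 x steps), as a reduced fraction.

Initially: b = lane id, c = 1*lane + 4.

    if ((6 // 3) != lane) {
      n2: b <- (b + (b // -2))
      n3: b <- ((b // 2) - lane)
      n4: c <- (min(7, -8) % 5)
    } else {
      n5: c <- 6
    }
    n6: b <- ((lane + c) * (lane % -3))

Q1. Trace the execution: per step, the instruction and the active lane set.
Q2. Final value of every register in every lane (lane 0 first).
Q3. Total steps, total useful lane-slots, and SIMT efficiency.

step 0: eval ((6 // 3) != lane)      {0,1,2,3,4,5,6,7,8,9,10,11,12,13,14,15}
step 1: b <- (b + (b // -2))         {0,1,3,4,5,6,7,8,9,10,11,12,13,14,15}
step 2: b <- ((b // 2) - lane)       {0,1,3,4,5,6,7,8,9,10,11,12,13,14,15}
step 3: c <- (min(7, -8) % 5)        {0,1,3,4,5,6,7,8,9,10,11,12,13,14,15}
step 4: c <- 6                       {2}
step 5: b <- ((lane + c) * (lane % -3)) {0,1,2,3,4,5,6,7,8,9,10,11,12,13,14,15}

Answer: 6 steps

b: 0,-6,-8,0,-12,-7,0,-18,-10,0,-24,-13,0,-30,-16,0
c: 2,2,6,2,2,2,2,2,2,2,2,2,2,2,2,2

steps = 6; useful = 78; efficiency = 78/96 = 13/16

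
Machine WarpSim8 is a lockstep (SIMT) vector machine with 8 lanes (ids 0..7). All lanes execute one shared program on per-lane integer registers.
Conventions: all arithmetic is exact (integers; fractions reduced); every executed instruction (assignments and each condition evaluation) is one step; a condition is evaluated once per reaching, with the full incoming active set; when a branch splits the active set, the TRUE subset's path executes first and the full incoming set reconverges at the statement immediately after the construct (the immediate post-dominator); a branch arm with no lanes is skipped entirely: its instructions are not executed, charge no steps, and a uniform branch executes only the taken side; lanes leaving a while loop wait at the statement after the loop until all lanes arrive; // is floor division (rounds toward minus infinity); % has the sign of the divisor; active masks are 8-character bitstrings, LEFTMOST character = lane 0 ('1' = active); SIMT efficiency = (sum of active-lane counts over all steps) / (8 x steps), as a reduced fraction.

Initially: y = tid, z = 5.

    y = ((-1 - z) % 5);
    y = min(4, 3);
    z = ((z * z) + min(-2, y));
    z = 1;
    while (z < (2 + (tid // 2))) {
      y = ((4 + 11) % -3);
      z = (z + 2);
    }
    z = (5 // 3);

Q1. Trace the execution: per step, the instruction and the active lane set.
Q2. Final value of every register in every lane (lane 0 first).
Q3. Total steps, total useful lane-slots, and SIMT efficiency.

step 0: y <- ((-1 - z) % 5)          11111111
step 1: y <- min(4, 3)               11111111
step 2: z <- ((z * z) + min(-2, y))  11111111
step 3: z <- 1                       11111111
step 4: eval (z < (2 + (tid // 2)))  11111111
step 5: y <- ((4 + 11) % -3)         11111111
step 6: z <- (z + 2)                 11111111
step 7: eval (z < (2 + (tid // 2)))  11111111
step 8: y <- ((4 + 11) % -3)         00001111
step 9: z <- (z + 2)                 00001111
step 10: eval (z < (2 + (tid // 2)))  00001111
step 11: z <- (5 // 3)                11111111

Answer: 12 steps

y: 0,0,0,0,0,0,0,0
z: 1,1,1,1,1,1,1,1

steps = 12; useful = 84; efficiency = 84/96 = 7/8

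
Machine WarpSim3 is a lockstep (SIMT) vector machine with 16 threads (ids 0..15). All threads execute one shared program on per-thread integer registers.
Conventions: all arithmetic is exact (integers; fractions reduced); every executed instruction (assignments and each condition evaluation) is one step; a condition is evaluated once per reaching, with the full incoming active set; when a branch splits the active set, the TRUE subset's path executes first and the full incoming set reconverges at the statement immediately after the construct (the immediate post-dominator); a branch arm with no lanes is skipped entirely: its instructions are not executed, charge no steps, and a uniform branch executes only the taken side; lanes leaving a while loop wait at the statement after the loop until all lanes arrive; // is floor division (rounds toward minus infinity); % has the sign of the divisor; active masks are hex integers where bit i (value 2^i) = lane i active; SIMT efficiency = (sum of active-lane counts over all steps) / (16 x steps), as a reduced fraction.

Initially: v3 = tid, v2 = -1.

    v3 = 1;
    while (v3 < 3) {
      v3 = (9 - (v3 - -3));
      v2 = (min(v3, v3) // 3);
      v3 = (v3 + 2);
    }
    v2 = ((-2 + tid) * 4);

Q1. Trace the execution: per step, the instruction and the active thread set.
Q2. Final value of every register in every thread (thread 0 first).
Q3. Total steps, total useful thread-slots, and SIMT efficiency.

step 0: v3 <- 1                      0xffff
step 1: eval (v3 < 3)                0xffff
step 2: v3 <- (9 - (v3 - -3))        0xffff
step 3: v2 <- (min(v3, v3) // 3)     0xffff
step 4: v3 <- (v3 + 2)               0xffff
step 5: eval (v3 < 3)                0xffff
step 6: v2 <- ((-2 + tid) * 4)       0xffff

Answer: 7 steps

v3: 7,7,7,7,7,7,7,7,7,7,7,7,7,7,7,7
v2: -8,-4,0,4,8,12,16,20,24,28,32,36,40,44,48,52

steps = 7; useful = 112; efficiency = 112/112 = 1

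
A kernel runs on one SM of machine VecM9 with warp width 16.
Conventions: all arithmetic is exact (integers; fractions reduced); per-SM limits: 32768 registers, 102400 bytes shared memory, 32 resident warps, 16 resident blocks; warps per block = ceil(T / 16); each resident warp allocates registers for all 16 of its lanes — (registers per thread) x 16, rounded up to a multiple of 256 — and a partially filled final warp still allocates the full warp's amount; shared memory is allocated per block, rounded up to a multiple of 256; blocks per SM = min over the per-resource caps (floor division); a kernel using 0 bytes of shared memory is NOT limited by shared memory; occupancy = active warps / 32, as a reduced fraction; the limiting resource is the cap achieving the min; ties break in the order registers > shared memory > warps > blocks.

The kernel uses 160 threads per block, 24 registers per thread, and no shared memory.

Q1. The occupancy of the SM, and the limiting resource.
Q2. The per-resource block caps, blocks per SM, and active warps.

Answer: occupancy 15/16, limited by warps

registers: 6 blocks
shared memory: no limit (kernel uses none)
warps: 3 blocks
blocks: 16 blocks

Answer: 3 blocks, 30 active warps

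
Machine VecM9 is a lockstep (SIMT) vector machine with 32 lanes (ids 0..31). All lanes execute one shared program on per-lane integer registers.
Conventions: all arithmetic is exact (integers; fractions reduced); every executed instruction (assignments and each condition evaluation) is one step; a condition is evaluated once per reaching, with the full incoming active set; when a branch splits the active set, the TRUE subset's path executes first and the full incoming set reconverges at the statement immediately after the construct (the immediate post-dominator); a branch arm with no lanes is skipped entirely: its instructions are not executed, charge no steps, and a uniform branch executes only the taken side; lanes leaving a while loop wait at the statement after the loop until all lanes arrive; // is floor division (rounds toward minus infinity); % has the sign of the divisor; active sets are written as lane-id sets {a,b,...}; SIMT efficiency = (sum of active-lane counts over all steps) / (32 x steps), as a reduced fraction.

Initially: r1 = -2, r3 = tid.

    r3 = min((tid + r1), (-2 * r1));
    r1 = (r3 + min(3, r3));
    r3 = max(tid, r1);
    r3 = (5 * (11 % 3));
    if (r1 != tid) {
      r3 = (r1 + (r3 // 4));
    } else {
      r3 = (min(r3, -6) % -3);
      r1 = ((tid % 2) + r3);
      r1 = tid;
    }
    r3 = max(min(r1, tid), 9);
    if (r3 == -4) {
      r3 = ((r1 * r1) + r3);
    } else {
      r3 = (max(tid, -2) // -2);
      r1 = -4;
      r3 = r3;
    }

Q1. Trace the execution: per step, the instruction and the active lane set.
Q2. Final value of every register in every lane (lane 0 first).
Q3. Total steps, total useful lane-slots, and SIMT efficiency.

step 0: r3 <- min((tid + r1), (-2 * r1)) {0,1,2,3,4,5,6,7,8,9,10,11,12,13,14,15,16,17,18,19,20,21,22,23,24,25,26,27,28,29,30,31}
step 1: r1 <- (r3 + min(3, r3))      {0,1,2,3,4,5,6,7,8,9,10,11,12,13,14,15,16,17,18,19,20,21,22,23,24,25,26,27,28,29,30,31}
step 2: r3 <- max(tid, r1)           {0,1,2,3,4,5,6,7,8,9,10,11,12,13,14,15,16,17,18,19,20,21,22,23,24,25,26,27,28,29,30,31}
step 3: r3 <- (5 * (11 % 3))         {0,1,2,3,4,5,6,7,8,9,10,11,12,13,14,15,16,17,18,19,20,21,22,23,24,25,26,27,28,29,30,31}
step 4: eval (r1 != tid)             {0,1,2,3,4,5,6,7,8,9,10,11,12,13,14,15,16,17,18,19,20,21,22,23,24,25,26,27,28,29,30,31}
step 5: r3 <- (r1 + (r3 // 4))       {0,1,2,3,5,6,8,9,10,11,12,13,14,15,16,17,18,19,20,21,22,23,24,25,26,27,28,29,30,31}
step 6: r3 <- (min(r3, -6) % -3)     {4,7}
step 7: r1 <- ((tid % 2) + r3)       {4,7}
step 8: r1 <- tid                    {4,7}
step 9: r3 <- max(min(r1, tid), 9)   {0,1,2,3,4,5,6,7,8,9,10,11,12,13,14,15,16,17,18,19,20,21,22,23,24,25,26,27,28,29,30,31}
step 10: eval (r3 == -4)              {0,1,2,3,4,5,6,7,8,9,10,11,12,13,14,15,16,17,18,19,20,21,22,23,24,25,26,27,28,29,30,31}
step 11: r3 <- (max(tid, -2) // -2)   {0,1,2,3,4,5,6,7,8,9,10,11,12,13,14,15,16,17,18,19,20,21,22,23,24,25,26,27,28,29,30,31}
step 12: r1 <- -4                     {0,1,2,3,4,5,6,7,8,9,10,11,12,13,14,15,16,17,18,19,20,21,22,23,24,25,26,27,28,29,30,31}
step 13: r3 <- r3                     {0,1,2,3,4,5,6,7,8,9,10,11,12,13,14,15,16,17,18,19,20,21,22,23,24,25,26,27,28,29,30,31}

Answer: 14 steps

r1: -4,-4,-4,-4,-4,-4,-4,-4,-4,-4,-4,-4,-4,-4,-4,-4,-4,-4,-4,-4,-4,-4,-4,-4,-4,-4,-4,-4,-4,-4,-4,-4
r3: 0,-1,-1,-2,-2,-3,-3,-4,-4,-5,-5,-6,-6,-7,-7,-8,-8,-9,-9,-10,-10,-11,-11,-12,-12,-13,-13,-14,-14,-15,-15,-16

steps = 14; useful = 356; efficiency = 356/448 = 89/112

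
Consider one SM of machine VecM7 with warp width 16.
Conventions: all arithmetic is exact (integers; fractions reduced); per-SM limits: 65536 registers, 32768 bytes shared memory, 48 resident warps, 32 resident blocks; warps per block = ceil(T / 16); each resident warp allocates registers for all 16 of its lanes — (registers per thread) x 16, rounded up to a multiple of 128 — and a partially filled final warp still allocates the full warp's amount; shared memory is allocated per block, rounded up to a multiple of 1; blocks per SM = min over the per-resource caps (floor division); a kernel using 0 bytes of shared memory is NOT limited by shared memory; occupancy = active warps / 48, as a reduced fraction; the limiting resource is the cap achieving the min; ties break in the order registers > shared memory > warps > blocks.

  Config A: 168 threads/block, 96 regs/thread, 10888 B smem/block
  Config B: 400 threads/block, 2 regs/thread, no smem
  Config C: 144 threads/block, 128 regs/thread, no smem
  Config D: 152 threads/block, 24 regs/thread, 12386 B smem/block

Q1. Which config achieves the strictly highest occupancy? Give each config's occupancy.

occupancies: A 11/16, B 25/48, C 9/16, D 5/12

Answer: A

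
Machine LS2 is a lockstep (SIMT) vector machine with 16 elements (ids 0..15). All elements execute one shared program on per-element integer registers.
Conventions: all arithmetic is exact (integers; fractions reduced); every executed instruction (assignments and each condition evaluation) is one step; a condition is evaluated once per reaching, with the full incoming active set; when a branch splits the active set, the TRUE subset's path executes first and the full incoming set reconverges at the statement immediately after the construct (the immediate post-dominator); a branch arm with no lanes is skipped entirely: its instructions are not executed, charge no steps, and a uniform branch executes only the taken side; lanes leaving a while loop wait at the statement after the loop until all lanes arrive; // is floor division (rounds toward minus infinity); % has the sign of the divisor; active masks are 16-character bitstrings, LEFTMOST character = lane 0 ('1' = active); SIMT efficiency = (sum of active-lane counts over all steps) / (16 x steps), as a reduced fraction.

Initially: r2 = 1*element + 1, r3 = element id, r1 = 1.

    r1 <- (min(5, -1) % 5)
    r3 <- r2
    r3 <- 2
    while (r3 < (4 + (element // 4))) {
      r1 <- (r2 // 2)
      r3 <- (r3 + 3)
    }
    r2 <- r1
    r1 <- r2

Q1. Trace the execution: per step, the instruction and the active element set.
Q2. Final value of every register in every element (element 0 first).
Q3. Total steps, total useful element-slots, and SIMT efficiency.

step 0: r1 <- (min(5, -1) % 5)       1111111111111111
step 1: r3 <- r2                     1111111111111111
step 2: r3 <- 2                      1111111111111111
step 3: eval (r3 < (4 + (element // 4))) 1111111111111111
step 4: r1 <- (r2 // 2)              1111111111111111
step 5: r3 <- (r3 + 3)               1111111111111111
step 6: eval (r3 < (4 + (element // 4))) 1111111111111111
step 7: r1 <- (r2 // 2)              0000000011111111
step 8: r3 <- (r3 + 3)               0000000011111111
step 9: eval (r3 < (4 + (element // 4))) 0000000011111111
step 10: r2 <- r1                     1111111111111111
step 11: r1 <- r2                     1111111111111111

Answer: 12 steps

r2: 0,1,1,2,2,3,3,4,4,5,5,6,6,7,7,8
r3: 5,5,5,5,5,5,5,5,8,8,8,8,8,8,8,8
r1: 0,1,1,2,2,3,3,4,4,5,5,6,6,7,7,8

steps = 12; useful = 168; efficiency = 168/192 = 7/8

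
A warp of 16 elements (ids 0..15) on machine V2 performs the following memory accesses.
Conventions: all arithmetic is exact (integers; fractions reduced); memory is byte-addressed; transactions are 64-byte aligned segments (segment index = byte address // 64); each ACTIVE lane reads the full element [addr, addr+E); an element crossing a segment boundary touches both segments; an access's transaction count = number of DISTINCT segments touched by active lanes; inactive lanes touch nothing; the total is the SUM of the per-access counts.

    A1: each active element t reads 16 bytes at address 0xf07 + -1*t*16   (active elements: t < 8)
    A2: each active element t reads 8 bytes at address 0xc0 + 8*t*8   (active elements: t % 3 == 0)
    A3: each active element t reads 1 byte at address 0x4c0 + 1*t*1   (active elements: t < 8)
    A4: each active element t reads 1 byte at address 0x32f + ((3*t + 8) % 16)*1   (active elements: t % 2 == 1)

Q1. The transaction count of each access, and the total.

A1: 3 transactions
A2: 6 transactions
A3: 1 transaction
A4: 1 transaction

Answer: 3,6,1,1; total 11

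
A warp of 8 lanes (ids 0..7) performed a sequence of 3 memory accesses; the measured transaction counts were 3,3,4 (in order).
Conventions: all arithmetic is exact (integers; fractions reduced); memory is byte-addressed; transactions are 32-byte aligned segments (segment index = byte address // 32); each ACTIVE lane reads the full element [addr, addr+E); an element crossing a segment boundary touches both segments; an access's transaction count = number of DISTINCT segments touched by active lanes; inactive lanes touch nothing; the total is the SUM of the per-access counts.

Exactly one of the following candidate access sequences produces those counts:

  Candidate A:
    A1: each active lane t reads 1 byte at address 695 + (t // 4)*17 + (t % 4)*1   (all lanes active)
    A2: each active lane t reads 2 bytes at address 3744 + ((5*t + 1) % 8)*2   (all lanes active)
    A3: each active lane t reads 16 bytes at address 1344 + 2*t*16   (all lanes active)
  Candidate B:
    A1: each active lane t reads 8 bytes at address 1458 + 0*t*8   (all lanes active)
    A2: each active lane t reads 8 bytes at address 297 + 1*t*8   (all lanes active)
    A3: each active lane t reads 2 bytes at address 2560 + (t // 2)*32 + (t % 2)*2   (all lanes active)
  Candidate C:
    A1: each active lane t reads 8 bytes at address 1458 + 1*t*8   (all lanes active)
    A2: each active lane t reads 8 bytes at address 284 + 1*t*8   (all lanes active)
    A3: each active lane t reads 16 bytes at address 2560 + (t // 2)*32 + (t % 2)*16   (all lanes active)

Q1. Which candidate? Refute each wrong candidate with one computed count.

A: A1 gives 2 transactions, not 3
B: A1 gives 1 transaction, not 3
C: all counts match (3,3,4)

Answer: C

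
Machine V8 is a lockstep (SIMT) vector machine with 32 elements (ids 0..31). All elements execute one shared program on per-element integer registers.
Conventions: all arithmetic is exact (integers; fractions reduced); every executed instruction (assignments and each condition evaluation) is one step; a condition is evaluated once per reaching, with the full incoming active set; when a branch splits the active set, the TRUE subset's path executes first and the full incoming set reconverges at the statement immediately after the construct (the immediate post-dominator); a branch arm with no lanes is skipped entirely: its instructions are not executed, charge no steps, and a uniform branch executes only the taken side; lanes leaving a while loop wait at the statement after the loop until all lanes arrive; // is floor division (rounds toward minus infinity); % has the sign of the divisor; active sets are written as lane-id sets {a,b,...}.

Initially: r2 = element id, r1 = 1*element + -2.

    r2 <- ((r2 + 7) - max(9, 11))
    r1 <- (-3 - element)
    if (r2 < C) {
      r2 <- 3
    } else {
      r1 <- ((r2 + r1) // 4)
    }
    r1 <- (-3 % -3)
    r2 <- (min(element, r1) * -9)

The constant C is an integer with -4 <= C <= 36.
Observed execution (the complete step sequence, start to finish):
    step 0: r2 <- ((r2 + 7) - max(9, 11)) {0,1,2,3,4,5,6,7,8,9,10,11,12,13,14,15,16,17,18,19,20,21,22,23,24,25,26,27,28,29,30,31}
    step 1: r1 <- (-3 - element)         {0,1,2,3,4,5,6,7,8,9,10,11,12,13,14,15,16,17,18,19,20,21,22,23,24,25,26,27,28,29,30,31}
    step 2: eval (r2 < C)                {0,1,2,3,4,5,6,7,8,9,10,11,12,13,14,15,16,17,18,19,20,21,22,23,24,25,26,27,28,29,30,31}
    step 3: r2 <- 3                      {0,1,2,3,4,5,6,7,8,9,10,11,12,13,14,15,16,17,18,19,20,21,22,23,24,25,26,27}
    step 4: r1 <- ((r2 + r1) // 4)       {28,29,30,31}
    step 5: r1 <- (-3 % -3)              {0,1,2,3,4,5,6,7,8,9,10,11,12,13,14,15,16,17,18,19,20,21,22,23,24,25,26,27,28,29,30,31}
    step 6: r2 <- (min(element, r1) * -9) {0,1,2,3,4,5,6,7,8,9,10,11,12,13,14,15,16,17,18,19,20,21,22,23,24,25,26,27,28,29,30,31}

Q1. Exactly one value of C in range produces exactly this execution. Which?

Answer: C = 24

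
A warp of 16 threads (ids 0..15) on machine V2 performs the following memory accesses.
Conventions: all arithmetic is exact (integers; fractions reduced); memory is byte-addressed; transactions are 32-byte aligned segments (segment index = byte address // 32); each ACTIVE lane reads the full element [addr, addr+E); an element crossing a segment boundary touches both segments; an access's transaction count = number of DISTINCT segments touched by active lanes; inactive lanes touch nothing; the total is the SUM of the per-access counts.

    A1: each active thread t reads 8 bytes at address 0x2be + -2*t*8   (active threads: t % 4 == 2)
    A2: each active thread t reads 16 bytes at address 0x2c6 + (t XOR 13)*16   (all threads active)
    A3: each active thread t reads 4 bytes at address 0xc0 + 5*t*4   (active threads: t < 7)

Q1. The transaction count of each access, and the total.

A1: 8 transactions
A2: 9 transactions
A3: 4 transactions

Answer: 8,9,4; total 21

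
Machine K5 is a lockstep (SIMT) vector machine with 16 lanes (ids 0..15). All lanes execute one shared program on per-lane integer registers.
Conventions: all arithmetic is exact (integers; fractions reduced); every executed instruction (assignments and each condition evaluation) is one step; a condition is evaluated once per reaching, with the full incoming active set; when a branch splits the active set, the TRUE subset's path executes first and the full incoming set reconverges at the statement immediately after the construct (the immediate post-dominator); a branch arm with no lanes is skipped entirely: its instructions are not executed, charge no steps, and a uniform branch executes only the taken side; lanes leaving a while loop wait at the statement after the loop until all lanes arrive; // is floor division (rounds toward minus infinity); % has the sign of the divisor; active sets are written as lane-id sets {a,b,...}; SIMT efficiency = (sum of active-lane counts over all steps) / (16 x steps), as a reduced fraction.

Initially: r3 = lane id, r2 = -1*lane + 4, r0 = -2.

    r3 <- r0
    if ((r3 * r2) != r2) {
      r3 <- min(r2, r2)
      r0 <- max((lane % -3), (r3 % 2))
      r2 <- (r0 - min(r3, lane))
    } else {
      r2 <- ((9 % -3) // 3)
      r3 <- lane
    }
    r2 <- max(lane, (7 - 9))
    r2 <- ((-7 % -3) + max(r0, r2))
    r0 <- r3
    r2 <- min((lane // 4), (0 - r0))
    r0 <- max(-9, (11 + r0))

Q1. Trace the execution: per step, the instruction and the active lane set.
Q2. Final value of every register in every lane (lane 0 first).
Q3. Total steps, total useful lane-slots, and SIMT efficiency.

step 0: r3 <- r0                     {0,1,2,3,4,5,6,7,8,9,10,11,12,13,14,15}
step 1: eval ((r3 * r2) != r2)       {0,1,2,3,4,5,6,7,8,9,10,11,12,13,14,15}
step 2: r3 <- min(r2, r2)            {0,1,2,3,5,6,7,8,9,10,11,12,13,14,15}
step 3: r0 <- max((lane % -3), (r3 % 2)) {0,1,2,3,5,6,7,8,9,10,11,12,13,14,15}
step 4: r2 <- (r0 - min(r3, lane))   {0,1,2,3,5,6,7,8,9,10,11,12,13,14,15}
step 5: r2 <- ((9 % -3) // 3)        {4}
step 6: r3 <- lane                   {4}
step 7: r2 <- max(lane, (7 - 9))     {0,1,2,3,4,5,6,7,8,9,10,11,12,13,14,15}
step 8: r2 <- ((-7 % -3) + max(r0, r2)) {0,1,2,3,4,5,6,7,8,9,10,11,12,13,14,15}
step 9: r0 <- r3                     {0,1,2,3,4,5,6,7,8,9,10,11,12,13,14,15}
step 10: r2 <- min((lane // 4), (0 - r0)) {0,1,2,3,4,5,6,7,8,9,10,11,12,13,14,15}
step 11: r0 <- max(-9, (11 + r0))     {0,1,2,3,4,5,6,7,8,9,10,11,12,13,14,15}

Answer: 12 steps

r3: 4,3,2,1,4,-1,-2,-3,-4,-5,-6,-7,-8,-9,-10,-11
r2: -4,-3,-2,-1,-4,1,1,1,2,2,2,2,3,3,3,3
r0: 15,14,13,12,15,10,9,8,7,6,5,4,3,2,1,0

steps = 12; useful = 159; efficiency = 159/192 = 53/64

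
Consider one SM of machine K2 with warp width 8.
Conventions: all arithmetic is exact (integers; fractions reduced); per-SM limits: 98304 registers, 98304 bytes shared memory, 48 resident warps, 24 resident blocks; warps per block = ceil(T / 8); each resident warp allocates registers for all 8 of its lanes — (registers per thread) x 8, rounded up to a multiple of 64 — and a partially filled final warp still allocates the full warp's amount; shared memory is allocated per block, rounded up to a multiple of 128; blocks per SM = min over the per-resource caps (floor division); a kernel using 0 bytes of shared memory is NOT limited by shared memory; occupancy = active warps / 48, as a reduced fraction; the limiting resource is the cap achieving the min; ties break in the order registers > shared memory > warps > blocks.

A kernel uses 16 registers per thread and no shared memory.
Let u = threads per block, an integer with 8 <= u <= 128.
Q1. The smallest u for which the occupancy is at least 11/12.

Answer: u = 9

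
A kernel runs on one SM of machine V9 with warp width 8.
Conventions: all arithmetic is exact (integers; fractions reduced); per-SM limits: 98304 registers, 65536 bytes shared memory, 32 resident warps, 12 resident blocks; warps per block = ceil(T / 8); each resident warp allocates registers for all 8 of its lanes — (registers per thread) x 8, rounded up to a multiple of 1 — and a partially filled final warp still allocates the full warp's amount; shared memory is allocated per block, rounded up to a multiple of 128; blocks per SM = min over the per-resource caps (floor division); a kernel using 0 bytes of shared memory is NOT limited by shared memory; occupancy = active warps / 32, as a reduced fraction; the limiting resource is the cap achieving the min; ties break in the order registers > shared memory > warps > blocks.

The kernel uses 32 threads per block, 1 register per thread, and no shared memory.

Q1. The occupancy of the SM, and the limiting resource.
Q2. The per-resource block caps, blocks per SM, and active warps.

Answer: occupancy 1, limited by warps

registers: 3072 blocks
shared memory: no limit (kernel uses none)
warps: 8 blocks
blocks: 12 blocks

Answer: 8 blocks, 32 active warps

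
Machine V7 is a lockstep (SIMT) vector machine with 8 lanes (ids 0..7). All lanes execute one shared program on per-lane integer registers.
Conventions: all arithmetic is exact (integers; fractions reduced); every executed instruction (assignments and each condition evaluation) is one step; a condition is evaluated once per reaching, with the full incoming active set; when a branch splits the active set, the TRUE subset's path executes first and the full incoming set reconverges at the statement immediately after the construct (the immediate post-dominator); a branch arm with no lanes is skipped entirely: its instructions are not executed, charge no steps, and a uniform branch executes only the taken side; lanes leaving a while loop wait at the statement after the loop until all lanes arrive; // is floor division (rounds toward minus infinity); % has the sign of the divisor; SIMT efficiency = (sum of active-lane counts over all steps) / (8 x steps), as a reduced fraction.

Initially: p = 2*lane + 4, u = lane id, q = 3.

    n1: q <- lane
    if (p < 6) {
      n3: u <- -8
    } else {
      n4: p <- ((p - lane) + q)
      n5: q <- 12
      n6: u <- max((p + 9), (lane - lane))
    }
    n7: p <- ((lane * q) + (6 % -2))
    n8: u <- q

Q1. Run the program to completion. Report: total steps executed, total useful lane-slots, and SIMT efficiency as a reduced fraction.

Answer: 8 steps, 54 useful, 27/32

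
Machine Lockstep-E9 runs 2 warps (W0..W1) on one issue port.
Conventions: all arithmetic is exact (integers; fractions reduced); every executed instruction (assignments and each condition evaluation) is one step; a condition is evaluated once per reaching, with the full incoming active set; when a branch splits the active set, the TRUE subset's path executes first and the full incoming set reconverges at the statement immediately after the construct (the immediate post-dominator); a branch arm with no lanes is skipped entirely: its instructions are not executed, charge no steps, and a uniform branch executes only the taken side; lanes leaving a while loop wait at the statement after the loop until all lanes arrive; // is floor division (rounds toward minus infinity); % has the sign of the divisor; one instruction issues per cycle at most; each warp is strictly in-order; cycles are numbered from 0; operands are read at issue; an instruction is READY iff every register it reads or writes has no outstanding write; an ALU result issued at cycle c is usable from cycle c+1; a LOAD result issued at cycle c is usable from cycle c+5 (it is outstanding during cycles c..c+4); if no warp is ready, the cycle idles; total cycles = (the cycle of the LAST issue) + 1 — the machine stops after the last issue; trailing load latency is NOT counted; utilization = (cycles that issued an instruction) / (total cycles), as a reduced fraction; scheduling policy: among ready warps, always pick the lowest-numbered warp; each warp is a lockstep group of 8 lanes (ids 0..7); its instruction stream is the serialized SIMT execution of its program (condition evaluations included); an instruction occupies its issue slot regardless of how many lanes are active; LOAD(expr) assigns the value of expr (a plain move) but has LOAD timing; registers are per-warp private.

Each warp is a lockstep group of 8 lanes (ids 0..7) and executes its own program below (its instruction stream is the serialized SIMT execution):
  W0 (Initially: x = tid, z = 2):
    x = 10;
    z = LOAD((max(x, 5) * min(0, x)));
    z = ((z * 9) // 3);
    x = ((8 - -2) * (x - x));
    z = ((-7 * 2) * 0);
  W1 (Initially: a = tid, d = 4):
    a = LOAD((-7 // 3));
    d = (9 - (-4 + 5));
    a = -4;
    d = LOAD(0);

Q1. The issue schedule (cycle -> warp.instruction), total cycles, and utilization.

cycle 0: W0.I0
cycle 1: W0.I1
cycle 2: W1.I0
cycle 3: W1.I1
cycle 4: idle
cycle 5: idle
cycle 6: W0.I2
cycle 7: W0.I3
cycle 8: W0.I4
cycle 9: W1.I2
cycle 10: W1.I3

Answer: 11 cycles, utilization 9/11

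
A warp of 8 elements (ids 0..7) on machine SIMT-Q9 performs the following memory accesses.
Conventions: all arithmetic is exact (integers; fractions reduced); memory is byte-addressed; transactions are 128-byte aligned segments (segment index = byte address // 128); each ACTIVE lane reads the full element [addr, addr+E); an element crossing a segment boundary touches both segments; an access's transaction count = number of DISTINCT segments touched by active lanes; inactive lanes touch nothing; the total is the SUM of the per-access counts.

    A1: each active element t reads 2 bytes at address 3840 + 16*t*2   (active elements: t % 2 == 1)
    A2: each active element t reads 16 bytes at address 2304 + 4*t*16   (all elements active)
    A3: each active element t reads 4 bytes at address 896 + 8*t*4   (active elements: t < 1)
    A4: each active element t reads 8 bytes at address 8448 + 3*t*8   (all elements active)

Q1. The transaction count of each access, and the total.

A1: 2 transactions
A2: 4 transactions
A3: 1 transaction
A4: 2 transactions

Answer: 2,4,1,2; total 9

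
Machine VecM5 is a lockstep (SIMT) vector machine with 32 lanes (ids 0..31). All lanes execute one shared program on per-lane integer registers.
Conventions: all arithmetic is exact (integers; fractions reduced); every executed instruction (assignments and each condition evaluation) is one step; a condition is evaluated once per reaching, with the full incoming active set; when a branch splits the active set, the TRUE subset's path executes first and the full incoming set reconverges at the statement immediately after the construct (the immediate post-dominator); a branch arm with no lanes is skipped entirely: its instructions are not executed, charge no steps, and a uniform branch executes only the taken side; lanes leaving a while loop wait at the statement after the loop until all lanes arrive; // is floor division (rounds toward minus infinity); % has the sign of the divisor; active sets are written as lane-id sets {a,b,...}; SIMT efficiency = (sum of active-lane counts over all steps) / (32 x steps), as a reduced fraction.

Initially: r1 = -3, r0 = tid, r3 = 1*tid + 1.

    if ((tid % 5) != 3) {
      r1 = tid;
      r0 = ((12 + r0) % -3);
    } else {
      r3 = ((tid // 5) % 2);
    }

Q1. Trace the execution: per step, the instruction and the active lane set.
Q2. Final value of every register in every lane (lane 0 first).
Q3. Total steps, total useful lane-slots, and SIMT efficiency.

step 0: eval ((tid % 5) != 3)        {0,1,2,3,4,5,6,7,8,9,10,11,12,13,14,15,16,17,18,19,20,21,22,23,24,25,26,27,28,29,30,31}
step 1: r1 <- tid                    {0,1,2,4,5,6,7,9,10,11,12,14,15,16,17,19,20,21,22,24,25,26,27,29,30,31}
step 2: r0 <- ((12 + r0) % -3)       {0,1,2,4,5,6,7,9,10,11,12,14,15,16,17,19,20,21,22,24,25,26,27,29,30,31}
step 3: r3 <- ((tid // 5) % 2)       {3,8,13,18,23,28}

Answer: 4 steps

r1: 0,1,2,-3,4,5,6,7,-3,9,10,11,12,-3,14,15,16,17,-3,19,20,21,22,-3,24,25,26,27,-3,29,30,31
r0: 0,-2,-1,3,-2,-1,0,-2,8,0,-2,-1,0,13,-1,0,-2,-1,18,-2,-1,0,-2,23,0,-2,-1,0,28,-1,0,-2
r3: 1,2,3,0,5,6,7,8,1,10,11,12,13,0,15,16,17,18,1,20,21,22,23,0,25,26,27,28,1,30,31,32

steps = 4; useful = 90; efficiency = 90/128 = 45/64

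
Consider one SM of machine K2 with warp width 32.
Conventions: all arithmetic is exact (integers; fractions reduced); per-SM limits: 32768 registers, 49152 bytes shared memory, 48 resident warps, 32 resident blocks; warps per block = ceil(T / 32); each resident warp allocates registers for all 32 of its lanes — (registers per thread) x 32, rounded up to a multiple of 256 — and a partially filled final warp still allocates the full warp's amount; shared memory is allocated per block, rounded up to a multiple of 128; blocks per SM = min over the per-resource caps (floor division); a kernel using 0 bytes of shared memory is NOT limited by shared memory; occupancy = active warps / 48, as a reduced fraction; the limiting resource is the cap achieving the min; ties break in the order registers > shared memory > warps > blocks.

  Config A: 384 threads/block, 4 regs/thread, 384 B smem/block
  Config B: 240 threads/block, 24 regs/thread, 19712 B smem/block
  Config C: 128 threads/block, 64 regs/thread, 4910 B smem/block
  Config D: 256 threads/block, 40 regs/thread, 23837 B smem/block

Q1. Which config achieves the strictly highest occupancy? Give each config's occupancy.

occupancies: A 1, B 1/3, C 1/3, D 1/3

Answer: A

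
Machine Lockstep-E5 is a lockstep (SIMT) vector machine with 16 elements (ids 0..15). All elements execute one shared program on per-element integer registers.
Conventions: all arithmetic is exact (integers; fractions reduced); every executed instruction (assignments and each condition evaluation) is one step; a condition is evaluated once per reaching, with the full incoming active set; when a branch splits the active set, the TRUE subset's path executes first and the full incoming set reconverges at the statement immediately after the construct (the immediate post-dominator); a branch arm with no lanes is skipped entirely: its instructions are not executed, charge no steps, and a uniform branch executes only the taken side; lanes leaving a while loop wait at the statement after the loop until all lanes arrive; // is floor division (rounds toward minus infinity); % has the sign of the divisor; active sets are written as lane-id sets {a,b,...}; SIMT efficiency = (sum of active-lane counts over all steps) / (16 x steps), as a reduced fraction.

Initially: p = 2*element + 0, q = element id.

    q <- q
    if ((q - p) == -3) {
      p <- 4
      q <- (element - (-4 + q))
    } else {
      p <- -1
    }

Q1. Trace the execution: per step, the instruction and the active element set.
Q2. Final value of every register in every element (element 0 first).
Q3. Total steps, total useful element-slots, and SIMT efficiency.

step 0: q <- q                       {0,1,2,3,4,5,6,7,8,9,10,11,12,13,14,15}
step 1: eval ((q - p) == -3)         {0,1,2,3,4,5,6,7,8,9,10,11,12,13,14,15}
step 2: p <- 4                       {3}
step 3: q <- (element - (-4 + q))    {3}
step 4: p <- -1                      {0,1,2,4,5,6,7,8,9,10,11,12,13,14,15}

Answer: 5 steps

p: -1,-1,-1,4,-1,-1,-1,-1,-1,-1,-1,-1,-1,-1,-1,-1
q: 0,1,2,4,4,5,6,7,8,9,10,11,12,13,14,15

steps = 5; useful = 49; efficiency = 49/80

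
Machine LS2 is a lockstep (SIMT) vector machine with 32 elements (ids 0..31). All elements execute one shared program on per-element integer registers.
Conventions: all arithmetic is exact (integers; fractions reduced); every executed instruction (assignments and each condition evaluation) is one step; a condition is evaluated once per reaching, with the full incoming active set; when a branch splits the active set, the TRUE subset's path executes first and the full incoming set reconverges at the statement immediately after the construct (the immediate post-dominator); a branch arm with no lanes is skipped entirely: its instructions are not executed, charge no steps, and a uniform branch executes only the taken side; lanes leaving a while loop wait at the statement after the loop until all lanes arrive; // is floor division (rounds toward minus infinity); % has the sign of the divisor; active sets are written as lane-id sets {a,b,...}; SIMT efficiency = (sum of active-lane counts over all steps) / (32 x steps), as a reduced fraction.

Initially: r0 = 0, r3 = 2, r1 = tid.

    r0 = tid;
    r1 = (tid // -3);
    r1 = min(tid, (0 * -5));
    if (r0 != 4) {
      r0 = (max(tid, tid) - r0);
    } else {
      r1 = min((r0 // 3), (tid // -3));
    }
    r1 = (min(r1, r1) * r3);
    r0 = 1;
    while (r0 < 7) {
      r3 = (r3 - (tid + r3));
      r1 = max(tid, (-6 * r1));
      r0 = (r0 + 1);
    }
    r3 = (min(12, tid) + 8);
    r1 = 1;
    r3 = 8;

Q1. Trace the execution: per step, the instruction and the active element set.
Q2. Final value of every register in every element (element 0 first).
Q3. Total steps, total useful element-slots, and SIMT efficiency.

step 0: r0 <- tid                    {0,1,2,3,4,5,6,7,8,9,10,11,12,13,14,15,16,17,18,19,20,21,22,23,24,25,26,27,28,29,30,31}
step 1: r1 <- (tid // -3)            {0,1,2,3,4,5,6,7,8,9,10,11,12,13,14,15,16,17,18,19,20,21,22,23,24,25,26,27,28,29,30,31}
step 2: r1 <- min(tid, (0 * -5))     {0,1,2,3,4,5,6,7,8,9,10,11,12,13,14,15,16,17,18,19,20,21,22,23,24,25,26,27,28,29,30,31}
step 3: eval (r0 != 4)               {0,1,2,3,4,5,6,7,8,9,10,11,12,13,14,15,16,17,18,19,20,21,22,23,24,25,26,27,28,29,30,31}
step 4: r0 <- (max(tid, tid) - r0)   {0,1,2,3,5,6,7,8,9,10,11,12,13,14,15,16,17,18,19,20,21,22,23,24,25,26,27,28,29,30,31}
step 5: r1 <- min((r0 // 3), (tid // -3)) {4}
step 6: r1 <- (min(r1, r1) * r3)     {0,1,2,3,4,5,6,7,8,9,10,11,12,13,14,15,16,17,18,19,20,21,22,23,24,25,26,27,28,29,30,31}
step 7: r0 <- 1                      {0,1,2,3,4,5,6,7,8,9,10,11,12,13,14,15,16,17,18,19,20,21,22,23,24,25,26,27,28,29,30,31}
step 8: eval (r0 < 7)                {0,1,2,3,4,5,6,7,8,9,10,11,12,13,14,15,16,17,18,19,20,21,22,23,24,25,26,27,28,29,30,31}
step 9: r3 <- (r3 - (tid + r3))      {0,1,2,3,4,5,6,7,8,9,10,11,12,13,14,15,16,17,18,19,20,21,22,23,24,25,26,27,28,29,30,31}
step 10: r1 <- max(tid, (-6 * r1))    {0,1,2,3,4,5,6,7,8,9,10,11,12,13,14,15,16,17,18,19,20,21,22,23,24,25,26,27,28,29,30,31}
step 11: r0 <- (r0 + 1)               {0,1,2,3,4,5,6,7,8,9,10,11,12,13,14,15,16,17,18,19,20,21,22,23,24,25,26,27,28,29,30,31}
step 12: eval (r0 < 7)                {0,1,2,3,4,5,6,7,8,9,10,11,12,13,14,15,16,17,18,19,20,21,22,23,24,25,26,27,28,29,30,31}
step 13: r3 <- (r3 - (tid + r3))      {0,1,2,3,4,5,6,7,8,9,10,11,12,13,14,15,16,17,18,19,20,21,22,23,24,25,26,27,28,29,30,31}
step 14: r1 <- max(tid, (-6 * r1))    {0,1,2,3,4,5,6,7,8,9,10,11,12,13,14,15,16,17,18,19,20,21,22,23,24,25,26,27,28,29,30,31}
step 15: r0 <- (r0 + 1)               {0,1,2,3,4,5,6,7,8,9,10,11,12,13,14,15,16,17,18,19,20,21,22,23,24,25,26,27,28,29,30,31}
step 16: eval (r0 < 7)                {0,1,2,3,4,5,6,7,8,9,10,11,12,13,14,15,16,17,18,19,20,21,22,23,24,25,26,27,28,29,30,31}
step 17: r3 <- (r3 - (tid + r3))      {0,1,2,3,4,5,6,7,8,9,10,11,12,13,14,15,16,17,18,19,20,21,22,23,24,25,26,27,28,29,30,31}
step 18: r1 <- max(tid, (-6 * r1))    {0,1,2,3,4,5,6,7,8,9,10,11,12,13,14,15,16,17,18,19,20,21,22,23,24,25,26,27,28,29,30,31}
step 19: r0 <- (r0 + 1)               {0,1,2,3,4,5,6,7,8,9,10,11,12,13,14,15,16,17,18,19,20,21,22,23,24,25,26,27,28,29,30,31}
step 20: eval (r0 < 7)                {0,1,2,3,4,5,6,7,8,9,10,11,12,13,14,15,16,17,18,19,20,21,22,23,24,25,26,27,28,29,30,31}
step 21: r3 <- (r3 - (tid + r3))      {0,1,2,3,4,5,6,7,8,9,10,11,12,13,14,15,16,17,18,19,20,21,22,23,24,25,26,27,28,29,30,31}
step 22: r1 <- max(tid, (-6 * r1))    {0,1,2,3,4,5,6,7,8,9,10,11,12,13,14,15,16,17,18,19,20,21,22,23,24,25,26,27,28,29,30,31}
step 23: r0 <- (r0 + 1)               {0,1,2,3,4,5,6,7,8,9,10,11,12,13,14,15,16,17,18,19,20,21,22,23,24,25,26,27,28,29,30,31}
step 24: eval (r0 < 7)                {0,1,2,3,4,5,6,7,8,9,10,11,12,13,14,15,16,17,18,19,20,21,22,23,24,25,26,27,28,29,30,31}
step 25: r3 <- (r3 - (tid + r3))      {0,1,2,3,4,5,6,7,8,9,10,11,12,13,14,15,16,17,18,19,20,21,22,23,24,25,26,27,28,29,30,31}
step 26: r1 <- max(tid, (-6 * r1))    {0,1,2,3,4,5,6,7,8,9,10,11,12,13,14,15,16,17,18,19,20,21,22,23,24,25,26,27,28,29,30,31}
step 27: r0 <- (r0 + 1)               {0,1,2,3,4,5,6,7,8,9,10,11,12,13,14,15,16,17,18,19,20,21,22,23,24,25,26,27,28,29,30,31}
step 28: eval (r0 < 7)                {0,1,2,3,4,5,6,7,8,9,10,11,12,13,14,15,16,17,18,19,20,21,22,23,24,25,26,27,28,29,30,31}
step 29: r3 <- (r3 - (tid + r3))      {0,1,2,3,4,5,6,7,8,9,10,11,12,13,14,15,16,17,18,19,20,21,22,23,24,25,26,27,28,29,30,31}
step 30: r1 <- max(tid, (-6 * r1))    {0,1,2,3,4,5,6,7,8,9,10,11,12,13,14,15,16,17,18,19,20,21,22,23,24,25,26,27,28,29,30,31}
step 31: r0 <- (r0 + 1)               {0,1,2,3,4,5,6,7,8,9,10,11,12,13,14,15,16,17,18,19,20,21,22,23,24,25,26,27,28,29,30,31}
step 32: eval (r0 < 7)                {0,1,2,3,4,5,6,7,8,9,10,11,12,13,14,15,16,17,18,19,20,21,22,23,24,25,26,27,28,29,30,31}
step 33: r3 <- (min(12, tid) + 8)     {0,1,2,3,4,5,6,7,8,9,10,11,12,13,14,15,16,17,18,19,20,21,22,23,24,25,26,27,28,29,30,31}
step 34: r1 <- 1                      {0,1,2,3,4,5,6,7,8,9,10,11,12,13,14,15,16,17,18,19,20,21,22,23,24,25,26,27,28,29,30,31}
step 35: r3 <- 8                      {0,1,2,3,4,5,6,7,8,9,10,11,12,13,14,15,16,17,18,19,20,21,22,23,24,25,26,27,28,29,30,31}

Answer: 36 steps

r0: 7,7,7,7,7,7,7,7,7,7,7,7,7,7,7,7,7,7,7,7,7,7,7,7,7,7,7,7,7,7,7,7
r3: 8,8,8,8,8,8,8,8,8,8,8,8,8,8,8,8,8,8,8,8,8,8,8,8,8,8,8,8,8,8,8,8
r1: 1,1,1,1,1,1,1,1,1,1,1,1,1,1,1,1,1,1,1,1,1,1,1,1,1,1,1,1,1,1,1,1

steps = 36; useful = 1120; efficiency = 1120/1152 = 35/36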